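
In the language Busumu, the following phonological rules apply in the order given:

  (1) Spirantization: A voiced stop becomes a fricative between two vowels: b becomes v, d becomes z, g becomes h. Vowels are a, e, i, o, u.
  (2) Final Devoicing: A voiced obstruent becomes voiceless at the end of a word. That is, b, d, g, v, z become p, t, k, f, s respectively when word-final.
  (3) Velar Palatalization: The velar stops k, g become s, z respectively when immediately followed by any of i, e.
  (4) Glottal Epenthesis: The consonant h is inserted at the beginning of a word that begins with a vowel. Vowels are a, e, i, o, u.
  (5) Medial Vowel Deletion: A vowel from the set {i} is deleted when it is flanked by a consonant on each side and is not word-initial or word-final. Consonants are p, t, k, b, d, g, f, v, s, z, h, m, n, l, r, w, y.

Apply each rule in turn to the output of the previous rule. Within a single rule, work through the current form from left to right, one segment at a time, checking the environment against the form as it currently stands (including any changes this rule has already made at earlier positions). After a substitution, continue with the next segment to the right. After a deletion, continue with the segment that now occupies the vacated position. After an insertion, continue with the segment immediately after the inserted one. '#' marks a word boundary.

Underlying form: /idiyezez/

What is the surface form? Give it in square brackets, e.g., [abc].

[hzyezes]

(1) Spirantization: [idiyezez] → [iziyezez]
(2) Final Devoicing: [iziyezez] → [iziyezes]
(3) Velar Palatalization: no change — [iziyezes]
(4) Glottal Epenthesis: [iziyezes] → [hiziyezes]
(5) Medial Vowel Deletion: [hiziyezes] → [hzyezes]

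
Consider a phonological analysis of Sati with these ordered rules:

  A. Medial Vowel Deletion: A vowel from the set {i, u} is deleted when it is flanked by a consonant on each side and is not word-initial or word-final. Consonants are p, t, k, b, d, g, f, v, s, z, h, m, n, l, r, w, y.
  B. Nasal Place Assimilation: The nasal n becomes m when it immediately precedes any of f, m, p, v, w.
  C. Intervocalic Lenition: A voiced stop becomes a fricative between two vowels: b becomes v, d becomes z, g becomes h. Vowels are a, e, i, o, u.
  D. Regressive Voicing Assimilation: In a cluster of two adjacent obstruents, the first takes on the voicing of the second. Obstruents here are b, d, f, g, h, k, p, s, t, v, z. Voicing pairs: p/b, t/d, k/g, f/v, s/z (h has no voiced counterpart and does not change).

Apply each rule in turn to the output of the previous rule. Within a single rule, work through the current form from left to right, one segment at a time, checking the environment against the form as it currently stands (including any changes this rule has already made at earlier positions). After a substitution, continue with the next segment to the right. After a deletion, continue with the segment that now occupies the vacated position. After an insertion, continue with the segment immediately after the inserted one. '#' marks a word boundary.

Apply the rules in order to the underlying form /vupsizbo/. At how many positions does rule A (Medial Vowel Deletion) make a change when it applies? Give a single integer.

A Medial Vowel Deletion: [vupsizbo] → [vpszbo]
B Nasal Place Assimilation: no change — [vpszbo]
C Intervocalic Lenition: no change — [vpszbo]
D Regressive Voicing Assimilation: [vpszbo] → [fpzzbo]
Rule A changed 2 position(s).

2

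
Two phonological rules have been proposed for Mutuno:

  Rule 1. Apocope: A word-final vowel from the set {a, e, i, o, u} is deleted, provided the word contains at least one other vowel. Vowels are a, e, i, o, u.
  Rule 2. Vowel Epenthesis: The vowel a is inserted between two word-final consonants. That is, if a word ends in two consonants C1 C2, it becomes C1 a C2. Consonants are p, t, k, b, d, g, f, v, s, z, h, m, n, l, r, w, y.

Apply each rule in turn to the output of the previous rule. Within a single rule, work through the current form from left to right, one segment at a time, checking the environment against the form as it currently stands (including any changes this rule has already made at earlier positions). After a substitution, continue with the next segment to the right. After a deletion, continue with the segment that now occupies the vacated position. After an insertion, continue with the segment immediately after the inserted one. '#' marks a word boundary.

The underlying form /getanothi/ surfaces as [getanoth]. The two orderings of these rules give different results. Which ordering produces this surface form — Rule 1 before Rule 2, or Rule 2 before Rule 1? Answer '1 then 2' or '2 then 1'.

Order 1 then 2:
  1 Apocope: [getanothi] → [getanoth]
  2 Vowel Epenthesis: [getanoth] → [getanotah]
  result: [getanotah]
Order 2 then 1:
  2 Vowel Epenthesis: no change — [getanothi]
  1 Apocope: [getanothi] → [getanoth]
  result: [getanoth]

2 then 1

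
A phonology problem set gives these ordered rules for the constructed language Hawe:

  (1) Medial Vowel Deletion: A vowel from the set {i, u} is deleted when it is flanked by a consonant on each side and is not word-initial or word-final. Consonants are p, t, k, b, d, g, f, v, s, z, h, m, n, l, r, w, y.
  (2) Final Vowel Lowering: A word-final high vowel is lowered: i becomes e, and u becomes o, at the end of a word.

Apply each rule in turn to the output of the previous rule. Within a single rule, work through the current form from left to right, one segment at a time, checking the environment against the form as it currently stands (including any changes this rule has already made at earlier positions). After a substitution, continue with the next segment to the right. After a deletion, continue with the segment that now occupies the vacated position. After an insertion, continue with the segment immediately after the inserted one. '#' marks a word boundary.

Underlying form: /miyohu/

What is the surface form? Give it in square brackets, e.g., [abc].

(1) Medial Vowel Deletion: [miyohu] → [myohu]
(2) Final Vowel Lowering: [myohu] → [myoho]

[myoho]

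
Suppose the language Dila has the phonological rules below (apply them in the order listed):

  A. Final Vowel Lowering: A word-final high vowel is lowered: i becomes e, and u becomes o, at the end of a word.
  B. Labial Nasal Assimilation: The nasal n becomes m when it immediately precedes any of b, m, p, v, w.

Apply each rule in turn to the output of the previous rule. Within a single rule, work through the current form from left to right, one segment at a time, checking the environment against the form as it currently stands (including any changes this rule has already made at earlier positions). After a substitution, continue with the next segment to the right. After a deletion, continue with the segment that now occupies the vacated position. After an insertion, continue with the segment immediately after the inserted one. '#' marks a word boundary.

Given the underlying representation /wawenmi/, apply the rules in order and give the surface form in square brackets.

[wawemme]

A Final Vowel Lowering: [wawenmi] → [wawenme]
B Labial Nasal Assimilation: [wawenme] → [wawemme]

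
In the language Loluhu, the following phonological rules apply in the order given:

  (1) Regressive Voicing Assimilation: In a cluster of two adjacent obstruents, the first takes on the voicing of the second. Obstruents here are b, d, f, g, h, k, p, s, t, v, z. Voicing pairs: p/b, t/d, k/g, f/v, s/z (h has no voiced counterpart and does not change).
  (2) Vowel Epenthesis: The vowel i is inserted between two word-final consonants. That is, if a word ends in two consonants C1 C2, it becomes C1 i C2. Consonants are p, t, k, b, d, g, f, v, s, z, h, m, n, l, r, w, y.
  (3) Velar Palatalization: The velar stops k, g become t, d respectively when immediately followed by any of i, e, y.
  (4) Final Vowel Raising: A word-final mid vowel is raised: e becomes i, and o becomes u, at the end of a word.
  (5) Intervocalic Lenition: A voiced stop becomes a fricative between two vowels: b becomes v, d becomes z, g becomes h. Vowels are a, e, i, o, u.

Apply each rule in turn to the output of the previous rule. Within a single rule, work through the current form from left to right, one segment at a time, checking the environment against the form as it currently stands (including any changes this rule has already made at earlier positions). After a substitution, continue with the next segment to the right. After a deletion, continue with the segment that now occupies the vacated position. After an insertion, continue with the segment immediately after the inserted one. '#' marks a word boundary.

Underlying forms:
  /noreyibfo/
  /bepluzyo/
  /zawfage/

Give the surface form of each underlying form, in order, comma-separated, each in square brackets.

[noreyipfu], [bepluzyu], [zawfazi]

/noreyibfo/:
  (1) Regressive Voicing Assimilation: [noreyibfo] → [noreyipfo]
  (2) Vowel Epenthesis: no change — [noreyipfo]
  (3) Velar Palatalization: no change — [noreyipfo]
  (4) Final Vowel Raising: [noreyipfo] → [noreyipfu]
  (5) Intervocalic Lenition: no change — [noreyipfu]
/bepluzyo/:
  (1) Regressive Voicing Assimilation: no change — [bepluzyo]
  (2) Vowel Epenthesis: no change — [bepluzyo]
  (3) Velar Palatalization: no change — [bepluzyo]
  (4) Final Vowel Raising: [bepluzyo] → [bepluzyu]
  (5) Intervocalic Lenition: no change — [bepluzyu]
/zawfage/:
  (1) Regressive Voicing Assimilation: no change — [zawfage]
  (2) Vowel Epenthesis: no change — [zawfage]
  (3) Velar Palatalization: [zawfage] → [zawfade]
  (4) Final Vowel Raising: [zawfade] → [zawfadi]
  (5) Intervocalic Lenition: [zawfadi] → [zawfazi]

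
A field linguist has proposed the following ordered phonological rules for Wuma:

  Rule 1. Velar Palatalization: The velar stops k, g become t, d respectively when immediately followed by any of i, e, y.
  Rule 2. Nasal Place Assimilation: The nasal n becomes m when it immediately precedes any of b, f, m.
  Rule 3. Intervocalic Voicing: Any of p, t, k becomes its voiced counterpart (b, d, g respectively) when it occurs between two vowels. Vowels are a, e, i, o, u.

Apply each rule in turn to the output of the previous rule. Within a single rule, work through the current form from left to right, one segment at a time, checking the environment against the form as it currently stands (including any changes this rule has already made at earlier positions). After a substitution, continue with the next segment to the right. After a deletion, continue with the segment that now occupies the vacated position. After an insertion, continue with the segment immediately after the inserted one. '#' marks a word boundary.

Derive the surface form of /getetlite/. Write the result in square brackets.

[dedetlide]

Rule 1 Velar Palatalization: [getetlite] → [detetlite]
Rule 2 Nasal Place Assimilation: no change — [detetlite]
Rule 3 Intervocalic Voicing: [detetlite] → [dedetlide]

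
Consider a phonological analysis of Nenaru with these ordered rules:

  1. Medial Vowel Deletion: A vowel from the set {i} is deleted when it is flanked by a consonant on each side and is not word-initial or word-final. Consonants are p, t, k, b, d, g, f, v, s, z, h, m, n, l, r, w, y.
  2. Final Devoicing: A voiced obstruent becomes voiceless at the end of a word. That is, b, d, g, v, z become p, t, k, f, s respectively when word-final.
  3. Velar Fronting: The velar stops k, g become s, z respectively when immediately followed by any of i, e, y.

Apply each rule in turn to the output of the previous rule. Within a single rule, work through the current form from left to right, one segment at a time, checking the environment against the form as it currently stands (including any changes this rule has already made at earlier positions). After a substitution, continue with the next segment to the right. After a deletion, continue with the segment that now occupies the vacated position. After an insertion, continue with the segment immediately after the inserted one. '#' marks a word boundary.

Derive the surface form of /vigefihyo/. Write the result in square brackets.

1 Medial Vowel Deletion: [vigefihyo] → [vgefhyo]
2 Final Devoicing: no change — [vgefhyo]
3 Velar Fronting: [vgefhyo] → [vzefhyo]

[vzefhyo]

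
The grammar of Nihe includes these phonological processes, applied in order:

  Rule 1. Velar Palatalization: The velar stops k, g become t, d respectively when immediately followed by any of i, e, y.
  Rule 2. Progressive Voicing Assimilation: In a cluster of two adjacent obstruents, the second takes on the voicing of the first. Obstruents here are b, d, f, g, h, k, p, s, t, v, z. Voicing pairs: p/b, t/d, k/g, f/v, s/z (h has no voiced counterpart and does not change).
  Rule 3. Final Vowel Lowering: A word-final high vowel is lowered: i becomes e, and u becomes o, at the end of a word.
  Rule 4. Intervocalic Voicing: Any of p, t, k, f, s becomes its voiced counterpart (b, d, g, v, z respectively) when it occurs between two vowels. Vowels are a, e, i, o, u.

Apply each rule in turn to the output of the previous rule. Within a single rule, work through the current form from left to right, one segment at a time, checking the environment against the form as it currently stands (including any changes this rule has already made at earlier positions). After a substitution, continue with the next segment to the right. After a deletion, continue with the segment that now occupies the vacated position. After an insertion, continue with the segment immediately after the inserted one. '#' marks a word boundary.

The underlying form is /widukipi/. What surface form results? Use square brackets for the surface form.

[widudibe]

Rule 1 Velar Palatalization: [widukipi] → [widutipi]
Rule 2 Progressive Voicing Assimilation: no change — [widutipi]
Rule 3 Final Vowel Lowering: [widutipi] → [widutipe]
Rule 4 Intervocalic Voicing: [widutipe] → [widudibe]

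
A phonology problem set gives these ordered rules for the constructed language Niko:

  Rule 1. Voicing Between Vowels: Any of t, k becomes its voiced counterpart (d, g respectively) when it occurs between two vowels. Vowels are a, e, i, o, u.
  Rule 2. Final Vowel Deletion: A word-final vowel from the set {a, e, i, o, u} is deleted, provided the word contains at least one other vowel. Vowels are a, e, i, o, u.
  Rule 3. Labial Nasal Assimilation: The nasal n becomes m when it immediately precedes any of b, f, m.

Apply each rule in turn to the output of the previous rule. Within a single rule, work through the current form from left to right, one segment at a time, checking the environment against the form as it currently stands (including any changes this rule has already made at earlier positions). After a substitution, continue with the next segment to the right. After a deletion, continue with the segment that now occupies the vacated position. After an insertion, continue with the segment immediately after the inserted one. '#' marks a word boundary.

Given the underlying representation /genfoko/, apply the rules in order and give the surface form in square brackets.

Rule 1 Voicing Between Vowels: [genfoko] → [genfogo]
Rule 2 Final Vowel Deletion: [genfogo] → [genfog]
Rule 3 Labial Nasal Assimilation: [genfog] → [gemfog]

[gemfog]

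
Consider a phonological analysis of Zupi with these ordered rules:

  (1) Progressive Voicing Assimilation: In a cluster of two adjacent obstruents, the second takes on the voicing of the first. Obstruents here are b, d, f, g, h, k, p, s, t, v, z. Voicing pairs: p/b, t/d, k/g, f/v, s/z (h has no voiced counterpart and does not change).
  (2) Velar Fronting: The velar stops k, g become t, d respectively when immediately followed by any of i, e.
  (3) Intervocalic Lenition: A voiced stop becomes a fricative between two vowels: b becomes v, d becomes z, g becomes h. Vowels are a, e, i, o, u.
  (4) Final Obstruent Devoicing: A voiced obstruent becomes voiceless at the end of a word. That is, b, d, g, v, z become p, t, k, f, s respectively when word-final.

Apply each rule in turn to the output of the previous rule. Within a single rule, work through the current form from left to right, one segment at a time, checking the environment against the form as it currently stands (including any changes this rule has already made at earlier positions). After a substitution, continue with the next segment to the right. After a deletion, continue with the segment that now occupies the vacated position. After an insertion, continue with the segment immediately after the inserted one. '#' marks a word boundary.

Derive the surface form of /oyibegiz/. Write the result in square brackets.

[oyivezis]

(1) Progressive Voicing Assimilation: no change — [oyibegiz]
(2) Velar Fronting: [oyibegiz] → [oyibediz]
(3) Intervocalic Lenition: [oyibediz] → [oyiveziz]
(4) Final Obstruent Devoicing: [oyiveziz] → [oyivezis]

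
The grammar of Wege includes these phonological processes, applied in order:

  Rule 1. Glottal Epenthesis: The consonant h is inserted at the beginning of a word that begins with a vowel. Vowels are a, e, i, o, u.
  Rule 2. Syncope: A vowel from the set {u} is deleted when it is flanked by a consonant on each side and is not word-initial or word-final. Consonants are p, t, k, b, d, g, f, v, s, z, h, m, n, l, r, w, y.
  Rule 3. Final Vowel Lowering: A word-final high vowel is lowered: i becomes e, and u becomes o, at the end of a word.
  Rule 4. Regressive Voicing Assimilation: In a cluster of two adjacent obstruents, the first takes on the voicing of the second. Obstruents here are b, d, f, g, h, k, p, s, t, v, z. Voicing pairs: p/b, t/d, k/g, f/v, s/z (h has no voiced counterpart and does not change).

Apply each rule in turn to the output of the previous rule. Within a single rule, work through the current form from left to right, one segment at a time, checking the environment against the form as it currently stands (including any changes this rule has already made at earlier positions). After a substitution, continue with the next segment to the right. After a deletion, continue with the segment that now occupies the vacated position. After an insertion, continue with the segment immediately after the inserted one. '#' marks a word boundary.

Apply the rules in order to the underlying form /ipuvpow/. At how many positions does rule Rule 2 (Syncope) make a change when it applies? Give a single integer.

Rule 1 Glottal Epenthesis: [ipuvpow] → [hipuvpow]
Rule 2 Syncope: [hipuvpow] → [hipvpow]
Rule 3 Final Vowel Lowering: no change — [hipvpow]
Rule 4 Regressive Voicing Assimilation: [hipvpow] → [hibfpow]
Rule Rule 2 changed 1 position(s).

1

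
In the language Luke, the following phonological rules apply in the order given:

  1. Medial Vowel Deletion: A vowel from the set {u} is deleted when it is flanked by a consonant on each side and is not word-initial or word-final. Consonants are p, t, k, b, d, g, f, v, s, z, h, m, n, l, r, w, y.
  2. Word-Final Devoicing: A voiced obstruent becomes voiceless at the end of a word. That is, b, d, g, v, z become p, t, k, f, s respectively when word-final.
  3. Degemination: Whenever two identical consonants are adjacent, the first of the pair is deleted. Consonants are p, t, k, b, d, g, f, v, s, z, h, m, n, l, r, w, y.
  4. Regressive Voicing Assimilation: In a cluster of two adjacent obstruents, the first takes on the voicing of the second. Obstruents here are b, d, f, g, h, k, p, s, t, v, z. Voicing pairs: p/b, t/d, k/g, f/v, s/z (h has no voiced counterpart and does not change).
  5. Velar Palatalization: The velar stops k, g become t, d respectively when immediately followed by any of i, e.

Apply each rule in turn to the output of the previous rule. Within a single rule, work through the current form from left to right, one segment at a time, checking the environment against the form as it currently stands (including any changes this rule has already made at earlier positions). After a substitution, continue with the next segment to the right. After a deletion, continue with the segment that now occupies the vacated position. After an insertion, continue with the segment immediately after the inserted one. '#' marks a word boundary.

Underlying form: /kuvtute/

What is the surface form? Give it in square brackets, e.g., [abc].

1 Medial Vowel Deletion: [kuvtute] → [kvtte]
2 Word-Final Devoicing: no change — [kvtte]
3 Degemination: [kvtte] → [kvte]
4 Regressive Voicing Assimilation: [kvte] → [gfte]
5 Velar Palatalization: no change — [gfte]

[gfte]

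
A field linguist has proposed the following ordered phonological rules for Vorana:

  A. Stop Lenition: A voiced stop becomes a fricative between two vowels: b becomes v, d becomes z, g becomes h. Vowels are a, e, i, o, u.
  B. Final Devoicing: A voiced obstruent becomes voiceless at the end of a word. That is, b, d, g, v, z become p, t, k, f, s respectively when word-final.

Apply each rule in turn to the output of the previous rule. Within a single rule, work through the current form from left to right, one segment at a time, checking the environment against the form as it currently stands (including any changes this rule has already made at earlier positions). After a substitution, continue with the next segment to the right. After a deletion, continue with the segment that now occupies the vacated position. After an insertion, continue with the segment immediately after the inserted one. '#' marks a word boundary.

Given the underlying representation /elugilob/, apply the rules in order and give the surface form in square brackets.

[eluhilop]

A Stop Lenition: [elugilob] → [eluhilob]
B Final Devoicing: [eluhilob] → [eluhilop]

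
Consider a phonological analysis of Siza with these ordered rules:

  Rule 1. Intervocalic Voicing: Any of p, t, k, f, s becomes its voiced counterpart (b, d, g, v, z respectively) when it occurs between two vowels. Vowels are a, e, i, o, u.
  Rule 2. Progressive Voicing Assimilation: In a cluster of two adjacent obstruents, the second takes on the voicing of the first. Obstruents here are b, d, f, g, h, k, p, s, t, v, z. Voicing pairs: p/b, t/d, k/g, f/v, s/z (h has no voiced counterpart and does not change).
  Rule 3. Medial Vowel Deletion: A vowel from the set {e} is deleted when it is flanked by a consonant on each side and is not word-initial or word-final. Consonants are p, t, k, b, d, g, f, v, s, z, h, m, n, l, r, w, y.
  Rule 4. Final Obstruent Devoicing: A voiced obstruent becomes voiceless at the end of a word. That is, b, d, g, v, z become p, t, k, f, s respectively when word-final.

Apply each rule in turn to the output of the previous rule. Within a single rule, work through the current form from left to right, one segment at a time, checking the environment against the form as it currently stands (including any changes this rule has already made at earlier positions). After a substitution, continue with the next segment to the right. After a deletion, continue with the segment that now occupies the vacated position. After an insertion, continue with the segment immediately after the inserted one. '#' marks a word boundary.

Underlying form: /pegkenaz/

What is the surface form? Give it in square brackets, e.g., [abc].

[pggnas]

Rule 1 Intervocalic Voicing: no change — [pegkenaz]
Rule 2 Progressive Voicing Assimilation: [pegkenaz] → [peggenaz]
Rule 3 Medial Vowel Deletion: [peggenaz] → [pggnaz]
Rule 4 Final Obstruent Devoicing: [pggnaz] → [pggnas]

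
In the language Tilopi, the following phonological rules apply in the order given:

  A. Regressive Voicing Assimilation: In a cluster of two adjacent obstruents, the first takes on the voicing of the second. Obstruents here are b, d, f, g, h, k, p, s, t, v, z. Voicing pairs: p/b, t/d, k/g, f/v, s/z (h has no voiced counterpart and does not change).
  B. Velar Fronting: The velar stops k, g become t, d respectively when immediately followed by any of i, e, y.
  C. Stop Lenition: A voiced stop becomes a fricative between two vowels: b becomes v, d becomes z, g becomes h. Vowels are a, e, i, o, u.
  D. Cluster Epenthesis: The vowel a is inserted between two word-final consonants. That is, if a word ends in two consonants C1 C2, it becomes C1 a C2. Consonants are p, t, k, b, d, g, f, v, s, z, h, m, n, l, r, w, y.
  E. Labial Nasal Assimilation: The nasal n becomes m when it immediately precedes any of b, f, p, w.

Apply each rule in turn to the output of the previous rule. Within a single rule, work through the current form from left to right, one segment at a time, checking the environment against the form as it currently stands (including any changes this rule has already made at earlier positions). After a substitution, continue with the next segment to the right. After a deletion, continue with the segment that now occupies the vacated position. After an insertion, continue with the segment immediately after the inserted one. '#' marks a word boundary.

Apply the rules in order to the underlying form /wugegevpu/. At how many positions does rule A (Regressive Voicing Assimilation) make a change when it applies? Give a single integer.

1

A Regressive Voicing Assimilation: [wugegevpu] → [wugegefpu]
B Velar Fronting: [wugegefpu] → [wudedefpu]
C Stop Lenition: [wudedefpu] → [wuzezefpu]
D Cluster Epenthesis: no change — [wuzezefpu]
E Labial Nasal Assimilation: no change — [wuzezefpu]
Rule A changed 1 position(s).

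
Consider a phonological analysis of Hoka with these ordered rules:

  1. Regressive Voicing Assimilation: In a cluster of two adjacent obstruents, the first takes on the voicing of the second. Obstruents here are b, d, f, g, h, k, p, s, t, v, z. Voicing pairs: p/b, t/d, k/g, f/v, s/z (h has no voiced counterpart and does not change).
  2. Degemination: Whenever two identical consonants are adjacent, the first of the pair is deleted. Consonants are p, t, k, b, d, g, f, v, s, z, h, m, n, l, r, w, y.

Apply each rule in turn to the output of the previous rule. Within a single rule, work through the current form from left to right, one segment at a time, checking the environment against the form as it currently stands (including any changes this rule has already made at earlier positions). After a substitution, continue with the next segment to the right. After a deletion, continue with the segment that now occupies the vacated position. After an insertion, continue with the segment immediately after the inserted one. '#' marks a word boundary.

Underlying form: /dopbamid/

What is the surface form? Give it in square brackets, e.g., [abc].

[dobamid]

1 Regressive Voicing Assimilation: [dopbamid] → [dobbamid]
2 Degemination: [dobbamid] → [dobamid]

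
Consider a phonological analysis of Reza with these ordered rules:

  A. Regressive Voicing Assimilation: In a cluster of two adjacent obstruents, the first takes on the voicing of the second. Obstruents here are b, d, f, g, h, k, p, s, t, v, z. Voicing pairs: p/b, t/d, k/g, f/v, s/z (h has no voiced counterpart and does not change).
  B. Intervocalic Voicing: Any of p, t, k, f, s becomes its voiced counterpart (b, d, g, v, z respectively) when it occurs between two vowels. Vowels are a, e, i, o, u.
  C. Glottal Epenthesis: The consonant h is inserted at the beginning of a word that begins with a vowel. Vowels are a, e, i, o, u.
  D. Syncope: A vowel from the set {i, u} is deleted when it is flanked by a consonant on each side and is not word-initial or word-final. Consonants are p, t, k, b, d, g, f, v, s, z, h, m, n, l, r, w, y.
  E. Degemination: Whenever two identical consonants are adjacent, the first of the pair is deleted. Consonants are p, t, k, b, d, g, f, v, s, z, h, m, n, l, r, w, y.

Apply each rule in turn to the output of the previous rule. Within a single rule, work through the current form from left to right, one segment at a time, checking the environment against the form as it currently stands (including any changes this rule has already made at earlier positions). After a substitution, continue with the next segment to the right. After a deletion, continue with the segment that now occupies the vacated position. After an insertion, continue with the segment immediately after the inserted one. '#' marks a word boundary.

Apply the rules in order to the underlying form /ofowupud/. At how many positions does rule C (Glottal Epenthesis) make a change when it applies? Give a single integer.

1

A Regressive Voicing Assimilation: no change — [ofowupud]
B Intervocalic Voicing: [ofowupud] → [ovowubud]
C Glottal Epenthesis: [ovowubud] → [hovowubud]
D Syncope: [hovowubud] → [hovowbd]
E Degemination: no change — [hovowbd]
Rule C changed 1 position(s).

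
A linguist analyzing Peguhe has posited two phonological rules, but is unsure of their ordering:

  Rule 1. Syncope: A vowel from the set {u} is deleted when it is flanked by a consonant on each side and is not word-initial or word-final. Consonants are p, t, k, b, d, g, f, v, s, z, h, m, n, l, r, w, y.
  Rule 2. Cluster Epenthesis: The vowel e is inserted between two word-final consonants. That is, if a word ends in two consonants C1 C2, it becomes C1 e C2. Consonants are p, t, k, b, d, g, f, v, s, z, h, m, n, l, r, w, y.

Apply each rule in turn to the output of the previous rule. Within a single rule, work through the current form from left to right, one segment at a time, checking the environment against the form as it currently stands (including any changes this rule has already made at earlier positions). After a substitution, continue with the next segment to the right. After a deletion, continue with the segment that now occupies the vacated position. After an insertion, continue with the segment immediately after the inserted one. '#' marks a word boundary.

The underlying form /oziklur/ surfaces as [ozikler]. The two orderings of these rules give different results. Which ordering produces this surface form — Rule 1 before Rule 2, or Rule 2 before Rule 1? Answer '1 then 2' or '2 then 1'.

Order 1 then 2:
  1 Syncope: [oziklur] → [oziklr]
  2 Cluster Epenthesis: [oziklr] → [ozikler]
  result: [ozikler]
Order 2 then 1:
  2 Cluster Epenthesis: no change — [oziklur]
  1 Syncope: [oziklur] → [oziklr]
  result: [oziklr]

1 then 2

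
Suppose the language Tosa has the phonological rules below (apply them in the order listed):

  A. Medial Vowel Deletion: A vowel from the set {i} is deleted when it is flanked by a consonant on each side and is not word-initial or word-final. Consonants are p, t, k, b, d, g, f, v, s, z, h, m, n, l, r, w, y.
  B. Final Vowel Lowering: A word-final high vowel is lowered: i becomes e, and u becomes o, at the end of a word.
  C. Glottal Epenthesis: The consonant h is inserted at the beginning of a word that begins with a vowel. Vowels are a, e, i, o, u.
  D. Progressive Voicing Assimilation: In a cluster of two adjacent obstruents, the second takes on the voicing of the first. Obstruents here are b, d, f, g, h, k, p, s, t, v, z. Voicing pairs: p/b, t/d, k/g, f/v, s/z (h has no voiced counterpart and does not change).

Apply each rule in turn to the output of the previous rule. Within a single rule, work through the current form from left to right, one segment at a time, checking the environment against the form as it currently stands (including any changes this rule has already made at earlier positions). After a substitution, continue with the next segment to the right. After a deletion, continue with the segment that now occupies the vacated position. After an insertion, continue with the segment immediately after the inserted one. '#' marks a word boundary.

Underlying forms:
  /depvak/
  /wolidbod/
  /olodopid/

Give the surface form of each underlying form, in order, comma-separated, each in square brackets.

/depvak/:
  A Medial Vowel Deletion: no change — [depvak]
  B Final Vowel Lowering: no change — [depvak]
  C Glottal Epenthesis: no change — [depvak]
  D Progressive Voicing Assimilation: [depvak] → [depfak]
/wolidbod/:
  A Medial Vowel Deletion: [wolidbod] → [woldbod]
  B Final Vowel Lowering: no change — [woldbod]
  C Glottal Epenthesis: no change — [woldbod]
  D Progressive Voicing Assimilation: no change — [woldbod]
/olodopid/:
  A Medial Vowel Deletion: [olodopid] → [olodopd]
  B Final Vowel Lowering: no change — [olodopd]
  C Glottal Epenthesis: [olodopd] → [holodopd]
  D Progressive Voicing Assimilation: [holodopd] → [holodopt]

[depfak], [woldbod], [holodopt]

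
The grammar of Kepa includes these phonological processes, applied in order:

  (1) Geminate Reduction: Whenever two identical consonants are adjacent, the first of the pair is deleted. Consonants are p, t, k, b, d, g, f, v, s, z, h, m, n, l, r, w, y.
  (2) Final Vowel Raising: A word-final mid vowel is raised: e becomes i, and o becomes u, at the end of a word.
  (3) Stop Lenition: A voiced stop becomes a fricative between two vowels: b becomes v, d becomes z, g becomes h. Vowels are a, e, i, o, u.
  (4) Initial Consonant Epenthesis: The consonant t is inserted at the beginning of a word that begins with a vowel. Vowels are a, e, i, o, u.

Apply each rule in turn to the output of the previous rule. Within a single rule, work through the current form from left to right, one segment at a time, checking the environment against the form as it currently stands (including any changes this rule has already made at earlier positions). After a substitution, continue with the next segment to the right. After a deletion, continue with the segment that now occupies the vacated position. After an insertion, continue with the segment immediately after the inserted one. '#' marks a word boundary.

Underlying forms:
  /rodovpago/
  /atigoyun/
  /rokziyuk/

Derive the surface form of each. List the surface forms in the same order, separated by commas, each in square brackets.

[rozovpahu], [tatihoyun], [rokziyuk]

/rodovpago/:
  (1) Geminate Reduction: no change — [rodovpago]
  (2) Final Vowel Raising: [rodovpago] → [rodovpagu]
  (3) Stop Lenition: [rodovpagu] → [rozovpahu]
  (4) Initial Consonant Epenthesis: no change — [rozovpahu]
/atigoyun/:
  (1) Geminate Reduction: no change — [atigoyun]
  (2) Final Vowel Raising: no change — [atigoyun]
  (3) Stop Lenition: [atigoyun] → [atihoyun]
  (4) Initial Consonant Epenthesis: [atihoyun] → [tatihoyun]
/rokziyuk/:
  (1) Geminate Reduction: no change — [rokziyuk]
  (2) Final Vowel Raising: no change — [rokziyuk]
  (3) Stop Lenition: no change — [rokziyuk]
  (4) Initial Consonant Epenthesis: no change — [rokziyuk]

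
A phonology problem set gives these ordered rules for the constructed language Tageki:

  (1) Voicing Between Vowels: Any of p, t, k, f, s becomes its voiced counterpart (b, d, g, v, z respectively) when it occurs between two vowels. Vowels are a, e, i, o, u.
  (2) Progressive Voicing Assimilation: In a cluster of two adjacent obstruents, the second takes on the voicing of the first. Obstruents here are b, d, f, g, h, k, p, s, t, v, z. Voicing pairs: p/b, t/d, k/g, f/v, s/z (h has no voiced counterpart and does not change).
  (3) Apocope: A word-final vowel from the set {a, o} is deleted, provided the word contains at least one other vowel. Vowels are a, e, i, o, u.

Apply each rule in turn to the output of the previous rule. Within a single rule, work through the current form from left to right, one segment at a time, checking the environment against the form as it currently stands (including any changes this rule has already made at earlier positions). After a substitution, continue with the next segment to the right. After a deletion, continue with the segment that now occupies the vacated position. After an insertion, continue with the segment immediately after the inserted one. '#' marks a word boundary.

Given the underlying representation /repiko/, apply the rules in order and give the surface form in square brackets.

[rebig]

(1) Voicing Between Vowels: [repiko] → [rebigo]
(2) Progressive Voicing Assimilation: no change — [rebigo]
(3) Apocope: [rebigo] → [rebig]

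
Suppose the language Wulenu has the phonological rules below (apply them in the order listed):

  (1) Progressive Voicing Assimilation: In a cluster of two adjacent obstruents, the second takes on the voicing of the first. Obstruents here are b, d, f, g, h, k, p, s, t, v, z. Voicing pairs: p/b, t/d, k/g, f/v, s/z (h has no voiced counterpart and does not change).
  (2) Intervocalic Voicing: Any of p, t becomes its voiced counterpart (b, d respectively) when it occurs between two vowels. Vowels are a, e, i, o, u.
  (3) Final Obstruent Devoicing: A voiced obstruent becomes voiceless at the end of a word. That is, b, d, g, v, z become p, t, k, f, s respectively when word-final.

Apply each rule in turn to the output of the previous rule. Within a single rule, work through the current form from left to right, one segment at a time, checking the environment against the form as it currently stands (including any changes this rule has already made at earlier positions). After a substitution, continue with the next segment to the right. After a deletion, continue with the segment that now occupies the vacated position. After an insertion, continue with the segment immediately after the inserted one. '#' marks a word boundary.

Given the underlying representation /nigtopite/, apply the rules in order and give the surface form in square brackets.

[nigdobide]

(1) Progressive Voicing Assimilation: [nigtopite] → [nigdopite]
(2) Intervocalic Voicing: [nigdopite] → [nigdobide]
(3) Final Obstruent Devoicing: no change — [nigdobide]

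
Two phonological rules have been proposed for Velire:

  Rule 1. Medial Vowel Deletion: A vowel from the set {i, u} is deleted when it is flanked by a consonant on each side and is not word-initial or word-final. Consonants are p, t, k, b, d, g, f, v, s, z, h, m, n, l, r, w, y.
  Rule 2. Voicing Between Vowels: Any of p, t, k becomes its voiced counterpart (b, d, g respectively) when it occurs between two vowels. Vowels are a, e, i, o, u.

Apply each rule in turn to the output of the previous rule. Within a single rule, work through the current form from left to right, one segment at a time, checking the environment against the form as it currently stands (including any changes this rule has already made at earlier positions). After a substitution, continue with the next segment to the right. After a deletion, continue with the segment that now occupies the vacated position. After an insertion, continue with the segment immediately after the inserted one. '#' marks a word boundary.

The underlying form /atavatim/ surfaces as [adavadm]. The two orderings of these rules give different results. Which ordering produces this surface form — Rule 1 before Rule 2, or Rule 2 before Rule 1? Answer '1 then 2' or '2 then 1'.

Order 1 then 2:
  1 Medial Vowel Deletion: [atavatim] → [atavatm]
  2 Voicing Between Vowels: [atavatm] → [adavatm]
  result: [adavatm]
Order 2 then 1:
  2 Voicing Between Vowels: [atavatim] → [adavadim]
  1 Medial Vowel Deletion: [adavadim] → [adavadm]
  result: [adavadm]

2 then 1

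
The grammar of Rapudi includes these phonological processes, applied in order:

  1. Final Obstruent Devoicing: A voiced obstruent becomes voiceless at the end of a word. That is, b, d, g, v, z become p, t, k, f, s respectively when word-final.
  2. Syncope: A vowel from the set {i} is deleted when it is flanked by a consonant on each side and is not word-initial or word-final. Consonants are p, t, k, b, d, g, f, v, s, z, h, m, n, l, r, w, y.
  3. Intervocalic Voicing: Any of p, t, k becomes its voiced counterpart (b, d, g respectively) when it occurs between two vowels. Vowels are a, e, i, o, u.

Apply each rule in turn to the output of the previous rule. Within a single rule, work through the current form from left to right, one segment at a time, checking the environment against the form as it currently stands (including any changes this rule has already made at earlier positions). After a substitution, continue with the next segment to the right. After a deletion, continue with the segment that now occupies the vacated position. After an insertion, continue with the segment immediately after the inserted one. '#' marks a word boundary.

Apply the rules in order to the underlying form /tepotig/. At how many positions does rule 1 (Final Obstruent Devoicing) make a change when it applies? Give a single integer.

1 Final Obstruent Devoicing: [tepotig] → [tepotik]
2 Syncope: [tepotik] → [tepotk]
3 Intervocalic Voicing: [tepotk] → [tebotk]
Rule 1 changed 1 position(s).

1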